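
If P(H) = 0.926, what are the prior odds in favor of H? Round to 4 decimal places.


Prior odds = P(H) / (1 - P(H))
= 0.926 / 0.074
= 12.5135

12.5135


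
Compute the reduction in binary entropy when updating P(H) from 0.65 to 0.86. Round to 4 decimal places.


H_before = -p*log2(p) - (1-p)*log2(1-p) for p=0.65: 0.9341
H_after for p=0.86: 0.5842
Reduction = 0.9341 - 0.5842 = 0.3498

0.3498


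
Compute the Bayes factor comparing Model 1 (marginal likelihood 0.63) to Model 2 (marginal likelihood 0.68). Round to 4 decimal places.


BF12 = marginal likelihood of M1 / marginal likelihood of M2
= 0.63/0.68
= 0.9265

0.9265


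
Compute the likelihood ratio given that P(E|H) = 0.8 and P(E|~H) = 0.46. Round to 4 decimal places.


LR = P(E|H) / P(E|~H)
= 0.8 / 0.46 = 1.7391

1.7391


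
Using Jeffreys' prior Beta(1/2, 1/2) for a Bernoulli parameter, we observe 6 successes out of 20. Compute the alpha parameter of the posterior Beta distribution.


Conjugate update: Beta(0.5 + k, 0.5 + n - k).
k = 6, n - k = 14
Posterior alpha = 0.5 + k = 0.5 + 6 = 6.5

6.5


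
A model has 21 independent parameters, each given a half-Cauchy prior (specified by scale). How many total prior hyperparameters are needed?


Each half-Cauchy prior needs 1 hyperparameter (scale).
Total = 1 * 21 = 21

21


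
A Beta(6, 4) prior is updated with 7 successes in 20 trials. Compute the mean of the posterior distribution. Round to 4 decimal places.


After update: Beta(13, 17)
Mean = 13 / (13 + 17) = 13 / 30
= 0.4333

0.4333


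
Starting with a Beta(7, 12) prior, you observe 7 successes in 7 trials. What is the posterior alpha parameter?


For a Beta-Binomial conjugate model:
Posterior alpha = prior alpha + number of successes
= 7 + 7 = 14

14


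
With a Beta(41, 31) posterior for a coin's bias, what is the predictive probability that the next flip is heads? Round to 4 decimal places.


The predictive probability equals the posterior mean.
P(next = heads) = alpha / (alpha + beta)
= 41 / 72 = 0.5694

0.5694


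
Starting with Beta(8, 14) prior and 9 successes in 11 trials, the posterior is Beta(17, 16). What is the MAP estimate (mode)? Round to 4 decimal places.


The mode of Beta(a, b) when a > 1 and b > 1 is (a-1)/(a+b-2)
= (17 - 1) / (17 + 16 - 2)
= 16 / 31
= 0.5161

0.5161


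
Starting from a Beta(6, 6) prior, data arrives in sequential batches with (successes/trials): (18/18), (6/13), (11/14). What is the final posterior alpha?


In sequential Bayesian updating, we sum all successes.
Total successes = 35
Final alpha = 6 + 35 = 41

41


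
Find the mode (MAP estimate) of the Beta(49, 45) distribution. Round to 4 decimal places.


For Beta(a,b) with a,b > 1:
Mode = (a-1)/(a+b-2) = (49-1)/(94-2)
= 48/92 = 0.5217

0.5217


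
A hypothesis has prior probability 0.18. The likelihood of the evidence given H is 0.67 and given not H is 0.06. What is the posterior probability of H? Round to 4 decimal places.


Using Bayes' theorem:
P(E) = 0.18 * 0.67 + 0.82 * 0.06
P(E) = 0.1698
P(H|E) = (0.18 * 0.67) / 0.1698 = 0.7102

0.7102


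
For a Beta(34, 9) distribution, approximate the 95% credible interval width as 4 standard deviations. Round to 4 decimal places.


Variance of Beta(a,b) = ab / ((a+b)^2 * (a+b+1))
= 34*9 / ((43)^2 * 44)
= 0.0038
SD = sqrt(0.0038) = 0.0613
Width = 4 * SD = 0.2453

0.2453


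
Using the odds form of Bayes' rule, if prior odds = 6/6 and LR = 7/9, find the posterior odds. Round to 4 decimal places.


Bayes' rule in odds form: posterior odds = prior odds * LR
= (6 * 7) / (6 * 9)
= 42/54 = 0.7778

0.7778


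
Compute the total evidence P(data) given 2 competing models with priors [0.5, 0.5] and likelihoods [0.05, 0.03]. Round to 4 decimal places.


Marginal likelihood = sum P(model_i) * P(data|model_i)
Model 1: 0.5 * 0.05 = 0.025
Model 2: 0.5 * 0.03 = 0.015
Total = 0.04

0.04


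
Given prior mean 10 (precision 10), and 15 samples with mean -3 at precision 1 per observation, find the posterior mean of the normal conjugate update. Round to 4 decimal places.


The posterior mean is a precision-weighted average of prior and data.
Post. prec. = 10 + 15 = 25
Post. mean = (100 + -45)/25 = 55/25 = 2.2

2.2


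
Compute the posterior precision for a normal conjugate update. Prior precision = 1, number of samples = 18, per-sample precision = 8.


tau_post = tau_0 + n * tau
= 1 + 18 * 8 = 145

145


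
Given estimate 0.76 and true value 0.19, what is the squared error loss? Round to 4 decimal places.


Squared error = (estimate - true)^2
Difference = 0.57
Loss = 0.57^2 = 0.3249

0.3249


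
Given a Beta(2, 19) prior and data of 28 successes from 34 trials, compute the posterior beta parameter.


Number of failures = 34 - 28 = 6
Posterior beta = 19 + 6 = 25

25


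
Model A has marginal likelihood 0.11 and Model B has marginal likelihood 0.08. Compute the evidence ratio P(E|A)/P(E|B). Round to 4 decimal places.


Evidence ratio = P(E|A) / P(E|B)
= 0.11 / 0.08
= 1.375

1.375


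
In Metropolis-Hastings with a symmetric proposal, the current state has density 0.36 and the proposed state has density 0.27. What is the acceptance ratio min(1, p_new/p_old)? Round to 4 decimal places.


Ratio = p_new / p_old = 0.27 / 0.36 = 0.75
Acceptance = min(1, 0.75) = 0.75

0.75


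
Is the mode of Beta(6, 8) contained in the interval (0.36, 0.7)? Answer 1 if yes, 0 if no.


Mode = (a-1)/(a+b-2) = 5/12 = 0.4167
Interval: (0.36, 0.7)
Contains mode? 1

1


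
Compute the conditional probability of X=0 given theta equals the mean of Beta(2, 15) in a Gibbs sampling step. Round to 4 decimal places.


Mean of Beta(2, 15) = 0.1176
P(X=0 | theta=0.1176) = 0.8824

0.8824


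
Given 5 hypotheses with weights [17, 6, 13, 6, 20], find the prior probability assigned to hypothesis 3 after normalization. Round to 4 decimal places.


To normalize, divide each weight by the sum of all weights.
Sum = 62
Prior(H3) = 13/62 = 0.2097

0.2097


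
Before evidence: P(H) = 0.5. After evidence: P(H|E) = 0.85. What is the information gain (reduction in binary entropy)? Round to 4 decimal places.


Prior entropy = 1.0
Posterior entropy = 0.6098
Information gain = 1.0 - 0.6098 = 0.3902

0.3902


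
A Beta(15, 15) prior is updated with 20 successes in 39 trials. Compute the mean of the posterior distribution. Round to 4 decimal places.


After update: Beta(35, 34)
Mean = 35 / (35 + 34) = 35 / 69
= 0.5072

0.5072


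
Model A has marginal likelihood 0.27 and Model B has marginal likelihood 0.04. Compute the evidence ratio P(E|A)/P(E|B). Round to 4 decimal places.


Evidence ratio = P(E|A) / P(E|B)
= 0.27 / 0.04
= 6.75

6.75


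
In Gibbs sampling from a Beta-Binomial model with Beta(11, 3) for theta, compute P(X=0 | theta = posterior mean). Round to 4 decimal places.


Posterior mean = alpha/(alpha+beta) = 11/14 = 0.7857
P(X=0|theta=mean) = 1 - theta = 0.2143

0.2143


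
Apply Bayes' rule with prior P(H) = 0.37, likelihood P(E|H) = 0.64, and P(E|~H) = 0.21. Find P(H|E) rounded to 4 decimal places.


Step 1: Compute marginal P(E) = P(E|H)P(H) + P(E|~H)P(~H)
= 0.64*0.37 + 0.21*0.63 = 0.3691
Step 2: P(H|E) = P(E|H)P(H)/P(E) = 0.2368/0.3691
= 0.6416

0.6416


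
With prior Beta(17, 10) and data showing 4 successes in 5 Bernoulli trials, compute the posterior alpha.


Conjugate update: alpha_posterior = alpha_prior + k
= 17 + 4 = 21

21


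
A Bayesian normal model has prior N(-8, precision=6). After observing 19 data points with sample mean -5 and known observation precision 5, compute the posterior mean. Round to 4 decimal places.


Posterior mean = (prior_precision * prior_mean + n * data_precision * data_mean) / (prior_precision + n * data_precision)
Numerator = 6*-8 + 19*5*-5 = -523
Denominator = 6 + 19*5 = 101
Posterior mean = -5.1782

-5.1782


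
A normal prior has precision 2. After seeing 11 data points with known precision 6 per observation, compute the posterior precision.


In the conjugate normal model, precisions add:
tau_posterior = tau_prior + n * tau_data
= 2 + 11*6 = 68

68


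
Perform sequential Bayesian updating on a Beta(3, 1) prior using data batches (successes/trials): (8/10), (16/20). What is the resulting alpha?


Accumulate successes: 24
Posterior alpha = prior alpha + sum of successes
= 3 + 24 = 27

27


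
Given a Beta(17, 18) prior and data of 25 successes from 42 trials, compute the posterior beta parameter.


Number of failures = 42 - 25 = 17
Posterior beta = 18 + 17 = 35

35


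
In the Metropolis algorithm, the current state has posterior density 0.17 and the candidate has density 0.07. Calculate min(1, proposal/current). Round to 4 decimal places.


Ratio = 0.07/0.17 = 0.4118
Acceptance probability = min(1, 0.4118)
= 0.4118

0.4118


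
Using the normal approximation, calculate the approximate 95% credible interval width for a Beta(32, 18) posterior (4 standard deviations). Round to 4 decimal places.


Var(Beta) = 32*18/(50^2 * 51) = 0.0045
SD = 0.0672
Width ~ 4*SD = 0.2689

0.2689


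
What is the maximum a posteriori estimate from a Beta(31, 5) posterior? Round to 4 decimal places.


The MAP estimate equals the mode of the distribution.
Mode of Beta(a,b) = (a-1)/(a+b-2)
= 30/34
= 0.8824

0.8824


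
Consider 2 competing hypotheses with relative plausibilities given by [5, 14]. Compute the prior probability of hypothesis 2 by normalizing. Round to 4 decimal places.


Sum of weights = 5 + 14 = 19
Normalized prior for H2 = 14 / 19
= 0.7368

0.7368


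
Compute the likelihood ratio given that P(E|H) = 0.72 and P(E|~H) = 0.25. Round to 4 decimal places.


LR = P(E|H) / P(E|~H)
= 0.72 / 0.25 = 2.88

2.88


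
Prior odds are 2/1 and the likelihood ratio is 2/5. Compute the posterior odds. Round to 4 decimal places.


Posterior odds = prior odds * likelihood ratio
= (2/1) * (2/5)
= 4 / 5
= 0.8

0.8


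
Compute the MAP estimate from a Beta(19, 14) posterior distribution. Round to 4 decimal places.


MAP = mode of Beta distribution
= (alpha - 1)/(alpha + beta - 2)
= (19-1)/(19+14-2)
= 18/31 = 0.5806

0.5806


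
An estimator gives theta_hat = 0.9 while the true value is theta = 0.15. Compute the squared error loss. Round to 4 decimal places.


The squared error loss is (theta_hat - theta)^2
= (0.9 - 0.15)^2
= (0.75)^2 = 0.5625

0.5625


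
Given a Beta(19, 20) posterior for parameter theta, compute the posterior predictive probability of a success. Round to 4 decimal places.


For a Beta-Bernoulli model, the predictive probability is the mean:
P(success) = 19/(19+20) = 19/39 = 0.4872

0.4872


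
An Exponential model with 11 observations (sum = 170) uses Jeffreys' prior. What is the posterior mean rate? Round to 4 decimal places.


Posterior Gamma(11, 170)
E[lambda] = 11/170 = 0.0647

0.0647


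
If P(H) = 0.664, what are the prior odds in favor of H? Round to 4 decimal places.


Prior odds = P(H) / (1 - P(H))
= 0.664 / 0.336
= 1.9762

1.9762


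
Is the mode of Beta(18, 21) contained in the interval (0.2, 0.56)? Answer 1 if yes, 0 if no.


Mode = (a-1)/(a+b-2) = 17/37 = 0.4595
Interval: (0.2, 0.56)
Contains mode? 1

1


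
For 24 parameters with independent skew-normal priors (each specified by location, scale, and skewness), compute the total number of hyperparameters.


A skew-normal prior has 3 hyperparameters per parameter.
Total = 24 * 3 = 72

72


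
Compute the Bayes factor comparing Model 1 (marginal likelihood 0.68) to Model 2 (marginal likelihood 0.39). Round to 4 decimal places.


BF12 = marginal likelihood of M1 / marginal likelihood of M2
= 0.68/0.39
= 1.7436

1.7436


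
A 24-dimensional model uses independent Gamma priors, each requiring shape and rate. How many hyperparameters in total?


Per parameter: 2 (shape and rate).
Total = 24 * 2 = 48

48


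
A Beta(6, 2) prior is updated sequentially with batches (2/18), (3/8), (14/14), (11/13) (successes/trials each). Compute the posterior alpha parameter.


Sequential conjugate updating is equivalent to a single batch update.
Total successes across all batches = 30
alpha_posterior = alpha_prior + total_successes = 6 + 30
= 36

36


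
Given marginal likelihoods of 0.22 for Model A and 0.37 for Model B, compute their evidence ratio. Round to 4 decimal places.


Ratio = ML(A) / ML(B) = 0.22/0.37
= 0.5946

0.5946


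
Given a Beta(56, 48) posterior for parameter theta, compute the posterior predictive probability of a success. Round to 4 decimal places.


For a Beta-Bernoulli model, the predictive probability is the mean:
P(success) = 56/(56+48) = 56/104 = 0.5385

0.5385


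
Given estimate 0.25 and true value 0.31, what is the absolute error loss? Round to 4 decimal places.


Absolute error = |estimate - true|
= |-0.06| = 0.06

0.06


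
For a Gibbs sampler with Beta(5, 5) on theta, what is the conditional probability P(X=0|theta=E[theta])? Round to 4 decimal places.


E[theta] = 5/(5+5) = 0.5
P(X=0|theta) = 1 - theta = 0.5

0.5


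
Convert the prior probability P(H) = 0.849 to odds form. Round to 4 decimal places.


P(not H) = 1 - 0.849 = 0.151
Odds = 0.849 / 0.151 = 5.6225

5.6225


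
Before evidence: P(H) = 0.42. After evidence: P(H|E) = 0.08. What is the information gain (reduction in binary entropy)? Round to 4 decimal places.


Prior entropy = 0.9815
Posterior entropy = 0.4022
Information gain = 0.9815 - 0.4022 = 0.5793

0.5793


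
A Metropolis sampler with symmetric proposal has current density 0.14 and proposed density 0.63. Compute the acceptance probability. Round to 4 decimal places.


For symmetric proposals, acceptance = min(1, pi(x*)/pi(x))
= min(1, 0.63/0.14)
= min(1, 4.5) = 1.0

1.0


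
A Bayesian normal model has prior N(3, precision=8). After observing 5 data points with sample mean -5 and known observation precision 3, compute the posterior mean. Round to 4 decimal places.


Posterior mean = (prior_precision * prior_mean + n * data_precision * data_mean) / (prior_precision + n * data_precision)
Numerator = 8*3 + 5*3*-5 = -51
Denominator = 8 + 5*3 = 23
Posterior mean = -2.2174

-2.2174


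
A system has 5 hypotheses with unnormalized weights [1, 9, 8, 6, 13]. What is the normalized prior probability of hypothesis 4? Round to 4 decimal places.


The normalized prior is the weight divided by the total.
Total weight = 37
P(H4) = 6 / 37 = 0.1622

0.1622


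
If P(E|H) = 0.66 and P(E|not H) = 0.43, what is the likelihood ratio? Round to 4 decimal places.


Likelihood ratio = P(E|H) / P(E|not H)
= 0.66 / 0.43
= 1.5349

1.5349


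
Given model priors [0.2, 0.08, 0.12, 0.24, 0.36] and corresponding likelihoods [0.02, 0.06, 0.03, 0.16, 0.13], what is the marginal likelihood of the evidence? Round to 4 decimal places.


P(E) = sum_i P(M_i) P(E|M_i)
= 0.004 + 0.0048 + 0.0036 + 0.0384 + 0.0468
= 0.0976

0.0976


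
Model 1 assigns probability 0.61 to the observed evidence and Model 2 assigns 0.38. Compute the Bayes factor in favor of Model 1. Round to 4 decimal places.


BF = P(data|M1) / P(data|M2)
= 0.61 / 0.38 = 1.6053

1.6053


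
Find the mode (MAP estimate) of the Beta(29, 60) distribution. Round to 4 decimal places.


For Beta(a,b) with a,b > 1:
Mode = (a-1)/(a+b-2) = (29-1)/(89-2)
= 28/87 = 0.3218

0.3218


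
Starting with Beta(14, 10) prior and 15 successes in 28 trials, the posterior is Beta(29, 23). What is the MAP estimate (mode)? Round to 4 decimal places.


The mode of Beta(a, b) when a > 1 and b > 1 is (a-1)/(a+b-2)
= (29 - 1) / (29 + 23 - 2)
= 28 / 50
= 0.56

0.56


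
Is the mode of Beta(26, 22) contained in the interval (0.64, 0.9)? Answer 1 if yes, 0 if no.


Mode = (a-1)/(a+b-2) = 25/46 = 0.5435
Interval: (0.64, 0.9)
Contains mode? 0

0


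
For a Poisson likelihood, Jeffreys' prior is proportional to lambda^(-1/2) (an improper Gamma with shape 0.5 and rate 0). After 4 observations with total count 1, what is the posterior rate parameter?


Jeffreys' prior for Poisson is proportional to lambda^(-1/2).
Posterior is Gamma(0.5 + S, 0 + n) = Gamma(0.5 + 1, 4).
Posterior rate = 0 + n = 4

4.0


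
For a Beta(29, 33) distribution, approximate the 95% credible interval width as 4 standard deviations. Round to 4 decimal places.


Variance of Beta(a,b) = ab / ((a+b)^2 * (a+b+1))
= 29*33 / ((62)^2 * 63)
= 0.004
SD = sqrt(0.004) = 0.0629
Width = 4 * SD = 0.2515

0.2515


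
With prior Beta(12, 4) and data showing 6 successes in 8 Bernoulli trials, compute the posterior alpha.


Conjugate update: alpha_posterior = alpha_prior + k
= 12 + 6 = 18

18


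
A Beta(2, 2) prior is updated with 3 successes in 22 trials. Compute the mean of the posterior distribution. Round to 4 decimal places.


After update: Beta(5, 21)
Mean = 5 / (5 + 21) = 5 / 26
= 0.1923

0.1923


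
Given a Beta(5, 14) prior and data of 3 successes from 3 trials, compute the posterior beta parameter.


Number of failures = 3 - 3 = 0
Posterior beta = 14 + 0 = 14

14


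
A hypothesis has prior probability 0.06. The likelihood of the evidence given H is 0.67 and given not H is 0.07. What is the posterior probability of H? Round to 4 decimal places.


Using Bayes' theorem:
P(E) = 0.06 * 0.67 + 0.94 * 0.07
P(E) = 0.106
P(H|E) = (0.06 * 0.67) / 0.106 = 0.3792

0.3792


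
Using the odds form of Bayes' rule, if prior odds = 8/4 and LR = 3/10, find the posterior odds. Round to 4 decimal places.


Bayes' rule in odds form: posterior odds = prior odds * LR
= (8 * 3) / (4 * 10)
= 24/40 = 0.6

0.6


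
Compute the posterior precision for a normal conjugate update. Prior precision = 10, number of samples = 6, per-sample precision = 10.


tau_post = tau_0 + n * tau
= 10 + 6 * 10 = 70

70


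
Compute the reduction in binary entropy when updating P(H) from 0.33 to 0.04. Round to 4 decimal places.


H_before = -p*log2(p) - (1-p)*log2(1-p) for p=0.33: 0.9149
H_after for p=0.04: 0.2423
Reduction = 0.9149 - 0.2423 = 0.6726

0.6726


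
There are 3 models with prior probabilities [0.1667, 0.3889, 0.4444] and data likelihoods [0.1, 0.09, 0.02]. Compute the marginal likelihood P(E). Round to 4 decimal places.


P(E) = sum over models of P(M_i) * P(E|M_i)
= 0.1667*0.1 + 0.3889*0.09 + 0.4444*0.02
= 0.0606

0.0606


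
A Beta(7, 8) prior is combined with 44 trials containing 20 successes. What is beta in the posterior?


In conjugate updating:
beta_posterior = beta_prior + (n - k)
= 8 + (44 - 20)
= 8 + 24 = 32

32


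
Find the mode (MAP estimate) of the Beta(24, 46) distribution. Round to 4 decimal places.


For Beta(a,b) with a,b > 1:
Mode = (a-1)/(a+b-2) = (24-1)/(70-2)
= 23/68 = 0.3382

0.3382


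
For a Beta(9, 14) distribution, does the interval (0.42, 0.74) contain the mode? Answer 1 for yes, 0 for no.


Mode of Beta(a,b) = (a-1)/(a+b-2)
= (9-1)/(9+14-2) = 0.381
Check: 0.42 <= 0.381 <= 0.74?
Result: 0

0


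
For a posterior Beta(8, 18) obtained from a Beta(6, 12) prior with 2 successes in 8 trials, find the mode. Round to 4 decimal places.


Mode = (alpha - 1) / (alpha + beta - 2)
= 7 / 24
= 0.2917

0.2917


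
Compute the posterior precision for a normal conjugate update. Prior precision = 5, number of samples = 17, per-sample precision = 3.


tau_post = tau_0 + n * tau
= 5 + 17 * 3 = 56

56


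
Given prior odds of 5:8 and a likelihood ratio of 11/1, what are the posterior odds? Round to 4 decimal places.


Posterior odds = prior odds * LR
Prior odds = 5/8 = 0.625
LR = 11/1 = 11.0
Posterior odds = 0.625 * 11.0 = 6.875

6.875


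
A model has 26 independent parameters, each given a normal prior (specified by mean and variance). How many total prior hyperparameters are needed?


Each normal prior needs 2 hyperparameters (mean and variance).
Total = 2 * 26 = 52

52


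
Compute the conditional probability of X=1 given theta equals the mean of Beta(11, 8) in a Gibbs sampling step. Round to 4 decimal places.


Mean of Beta(11, 8) = 0.5789
P(X=1 | theta=0.5789) = 0.5789

0.5789


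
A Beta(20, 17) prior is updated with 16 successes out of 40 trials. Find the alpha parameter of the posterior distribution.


In the Beta-Binomial conjugate update:
alpha_post = alpha_prior + successes
= 20 + 16
= 36

36


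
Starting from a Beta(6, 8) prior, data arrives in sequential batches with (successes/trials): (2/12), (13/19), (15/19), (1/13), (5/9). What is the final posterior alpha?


In sequential Bayesian updating, we sum all successes.
Total successes = 36
Final alpha = 6 + 36 = 42

42


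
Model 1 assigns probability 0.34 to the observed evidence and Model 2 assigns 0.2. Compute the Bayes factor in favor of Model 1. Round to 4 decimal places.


BF = P(data|M1) / P(data|M2)
= 0.34 / 0.2 = 1.7

1.7


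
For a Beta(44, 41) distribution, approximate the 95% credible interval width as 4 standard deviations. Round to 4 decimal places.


Variance of Beta(a,b) = ab / ((a+b)^2 * (a+b+1))
= 44*41 / ((85)^2 * 86)
= 0.0029
SD = sqrt(0.0029) = 0.0539
Width = 4 * SD = 0.2155

0.2155


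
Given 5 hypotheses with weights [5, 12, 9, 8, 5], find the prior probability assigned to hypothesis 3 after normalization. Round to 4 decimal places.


To normalize, divide each weight by the sum of all weights.
Sum = 39
Prior(H3) = 9/39 = 0.2308

0.2308


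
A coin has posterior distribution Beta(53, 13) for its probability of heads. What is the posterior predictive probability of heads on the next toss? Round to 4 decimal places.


Posterior predictive = E[theta] = alpha/(alpha+beta)
= 53/66
= 0.803

0.803


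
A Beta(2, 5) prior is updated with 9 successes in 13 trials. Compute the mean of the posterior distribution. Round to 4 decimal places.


After update: Beta(11, 9)
Mean = 11 / (11 + 9) = 11 / 20
= 0.55

0.55


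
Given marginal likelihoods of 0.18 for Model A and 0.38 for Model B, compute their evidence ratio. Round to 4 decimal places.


Ratio = ML(A) / ML(B) = 0.18/0.38
= 0.4737

0.4737


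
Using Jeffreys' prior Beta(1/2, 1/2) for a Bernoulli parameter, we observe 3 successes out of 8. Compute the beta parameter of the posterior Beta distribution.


Conjugate update: Beta(0.5 + k, 0.5 + n - k).
k = 3, n - k = 5
Posterior beta = 0.5 + (n - k) = 0.5 + 5 = 5.5

5.5


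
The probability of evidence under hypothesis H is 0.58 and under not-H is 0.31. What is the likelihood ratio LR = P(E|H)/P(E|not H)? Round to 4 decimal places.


LR = 0.58 / 0.31
= 1.871

1.871


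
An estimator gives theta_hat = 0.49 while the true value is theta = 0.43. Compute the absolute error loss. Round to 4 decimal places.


The absolute error loss is |theta_hat - theta|
= |0.49 - 0.43|
= 0.06

0.06


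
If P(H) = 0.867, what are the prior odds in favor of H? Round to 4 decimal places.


Prior odds = P(H) / (1 - P(H))
= 0.867 / 0.133
= 6.5188

6.5188


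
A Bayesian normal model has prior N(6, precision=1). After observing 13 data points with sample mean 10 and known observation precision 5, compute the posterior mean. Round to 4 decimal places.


Posterior mean = (prior_precision * prior_mean + n * data_precision * data_mean) / (prior_precision + n * data_precision)
Numerator = 1*6 + 13*5*10 = 656
Denominator = 1 + 13*5 = 66
Posterior mean = 9.9394

9.9394


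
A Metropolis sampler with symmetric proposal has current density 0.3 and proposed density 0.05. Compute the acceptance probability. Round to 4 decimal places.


For symmetric proposals, acceptance = min(1, pi(x*)/pi(x))
= min(1, 0.05/0.3)
= min(1, 0.1667) = 0.1667

0.1667


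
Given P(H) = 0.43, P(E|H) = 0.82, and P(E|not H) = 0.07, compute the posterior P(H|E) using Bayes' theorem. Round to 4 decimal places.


By Bayes' theorem: P(H|E) = P(E|H)*P(H) / P(E)
P(E) = P(E|H)*P(H) + P(E|not H)*P(not H)
P(E) = 0.82*0.43 + 0.07*0.57 = 0.3925
P(H|E) = 0.82*0.43 / 0.3925 = 0.8983

0.8983


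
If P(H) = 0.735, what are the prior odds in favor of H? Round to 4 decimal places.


Prior odds = P(H) / (1 - P(H))
= 0.735 / 0.265
= 2.7736

2.7736


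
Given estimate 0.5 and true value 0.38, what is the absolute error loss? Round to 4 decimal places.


Absolute error = |estimate - true|
= |0.12| = 0.12

0.12


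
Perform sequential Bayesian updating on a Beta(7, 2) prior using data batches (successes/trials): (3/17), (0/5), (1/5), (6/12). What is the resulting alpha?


Accumulate successes: 10
Posterior alpha = prior alpha + sum of successes
= 7 + 10 = 17

17


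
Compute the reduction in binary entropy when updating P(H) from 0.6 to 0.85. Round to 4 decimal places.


H_before = -p*log2(p) - (1-p)*log2(1-p) for p=0.6: 0.971
H_after for p=0.85: 0.6098
Reduction = 0.971 - 0.6098 = 0.3611

0.3611


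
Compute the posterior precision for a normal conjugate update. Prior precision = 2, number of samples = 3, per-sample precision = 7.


tau_post = tau_0 + n * tau
= 2 + 3 * 7 = 23

23


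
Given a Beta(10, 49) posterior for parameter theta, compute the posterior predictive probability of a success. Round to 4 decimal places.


For a Beta-Bernoulli model, the predictive probability is the mean:
P(success) = 10/(10+49) = 10/59 = 0.1695

0.1695


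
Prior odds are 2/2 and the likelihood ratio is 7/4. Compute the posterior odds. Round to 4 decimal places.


Posterior odds = prior odds * likelihood ratio
= (2/2) * (7/4)
= 14 / 8
= 1.75

1.75


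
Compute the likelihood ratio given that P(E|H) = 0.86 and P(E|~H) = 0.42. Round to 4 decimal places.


LR = P(E|H) / P(E|~H)
= 0.86 / 0.42 = 2.0476

2.0476


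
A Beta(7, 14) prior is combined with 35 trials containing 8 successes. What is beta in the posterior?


In conjugate updating:
beta_posterior = beta_prior + (n - k)
= 14 + (35 - 8)
= 14 + 27 = 41

41


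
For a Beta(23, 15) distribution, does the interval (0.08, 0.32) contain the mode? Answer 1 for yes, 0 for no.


Mode of Beta(a,b) = (a-1)/(a+b-2)
= (23-1)/(23+15-2) = 0.6111
Check: 0.08 <= 0.6111 <= 0.32?
Result: 0

0


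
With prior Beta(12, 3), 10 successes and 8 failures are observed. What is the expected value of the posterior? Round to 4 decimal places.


Posterior = Beta(22, 11)
E[theta] = alpha/(alpha+beta)
= 22/33 = 0.6667

0.6667


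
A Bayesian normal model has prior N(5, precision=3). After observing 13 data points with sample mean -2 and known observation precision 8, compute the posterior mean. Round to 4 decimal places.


Posterior mean = (prior_precision * prior_mean + n * data_precision * data_mean) / (prior_precision + n * data_precision)
Numerator = 3*5 + 13*8*-2 = -193
Denominator = 3 + 13*8 = 107
Posterior mean = -1.8037

-1.8037


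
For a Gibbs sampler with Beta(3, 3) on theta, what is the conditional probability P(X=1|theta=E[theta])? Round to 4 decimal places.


E[theta] = 3/(3+3) = 0.5
P(X=1|theta) = theta = 0.5

0.5


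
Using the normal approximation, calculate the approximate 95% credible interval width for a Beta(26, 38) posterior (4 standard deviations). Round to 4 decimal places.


Var(Beta) = 26*38/(64^2 * 65) = 0.0037
SD = 0.0609
Width ~ 4*SD = 0.2437

0.2437


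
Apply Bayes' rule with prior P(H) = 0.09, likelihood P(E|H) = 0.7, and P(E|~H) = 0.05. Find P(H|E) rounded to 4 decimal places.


Step 1: Compute marginal P(E) = P(E|H)P(H) + P(E|~H)P(~H)
= 0.7*0.09 + 0.05*0.91 = 0.1085
Step 2: P(H|E) = P(E|H)P(H)/P(E) = 0.063/0.1085
= 0.5806

0.5806


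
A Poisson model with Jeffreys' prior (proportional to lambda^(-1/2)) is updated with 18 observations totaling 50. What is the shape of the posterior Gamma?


Posterior = Gamma(0.5 + S, n)
= Gamma(0.5 + 50, 18)
Posterior shape = 0.5 + S = 0.5 + 50 = 50.5

50.5


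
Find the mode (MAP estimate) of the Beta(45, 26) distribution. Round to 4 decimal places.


For Beta(a,b) with a,b > 1:
Mode = (a-1)/(a+b-2) = (45-1)/(71-2)
= 44/69 = 0.6377

0.6377


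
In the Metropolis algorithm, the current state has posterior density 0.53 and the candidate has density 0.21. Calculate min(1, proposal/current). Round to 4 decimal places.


Ratio = 0.21/0.53 = 0.3962
Acceptance probability = min(1, 0.3962)
= 0.3962

0.3962


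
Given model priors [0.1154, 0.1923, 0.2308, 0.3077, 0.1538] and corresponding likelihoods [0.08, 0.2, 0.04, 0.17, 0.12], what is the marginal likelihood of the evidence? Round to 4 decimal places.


P(E) = sum_i P(M_i) P(E|M_i)
= 0.0092 + 0.0385 + 0.0092 + 0.0523 + 0.0185
= 0.1277

0.1277


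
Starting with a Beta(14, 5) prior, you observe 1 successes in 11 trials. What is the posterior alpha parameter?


For a Beta-Binomial conjugate model:
Posterior alpha = prior alpha + number of successes
= 14 + 1 = 15

15


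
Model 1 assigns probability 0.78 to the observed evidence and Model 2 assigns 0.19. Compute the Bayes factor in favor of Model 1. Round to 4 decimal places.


BF = P(data|M1) / P(data|M2)
= 0.78 / 0.19 = 4.1053

4.1053


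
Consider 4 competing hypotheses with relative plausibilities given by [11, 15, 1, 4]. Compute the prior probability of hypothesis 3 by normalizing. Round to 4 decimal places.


Sum of weights = 11 + 15 + 1 + 4 = 31
Normalized prior for H3 = 1 / 31
= 0.0323

0.0323


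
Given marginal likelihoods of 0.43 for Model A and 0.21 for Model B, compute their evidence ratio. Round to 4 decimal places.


Ratio = ML(A) / ML(B) = 0.43/0.21
= 2.0476

2.0476


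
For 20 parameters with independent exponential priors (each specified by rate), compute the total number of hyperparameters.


A exponential prior has 1 hyperparameter per parameter.
Total = 20 * 1 = 20

20


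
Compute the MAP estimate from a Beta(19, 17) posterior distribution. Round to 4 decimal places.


MAP = mode of Beta distribution
= (alpha - 1)/(alpha + beta - 2)
= (19-1)/(19+17-2)
= 18/34 = 0.5294

0.5294


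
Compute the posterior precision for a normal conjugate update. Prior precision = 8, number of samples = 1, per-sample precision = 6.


tau_post = tau_0 + n * tau
= 8 + 1 * 6 = 14

14


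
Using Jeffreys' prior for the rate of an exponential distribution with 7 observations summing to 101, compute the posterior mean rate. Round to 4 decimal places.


Jeffreys' prior leads to posterior Gamma(7, 101).
Mean = 7/101 = 0.0693

0.0693


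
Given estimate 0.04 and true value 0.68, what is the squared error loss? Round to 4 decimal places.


Squared error = (estimate - true)^2
Difference = -0.64
Loss = -0.64^2 = 0.4096

0.4096


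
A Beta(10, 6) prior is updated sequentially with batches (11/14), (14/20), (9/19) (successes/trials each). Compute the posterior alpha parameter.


Sequential conjugate updating is equivalent to a single batch update.
Total successes across all batches = 34
alpha_posterior = alpha_prior + total_successes = 10 + 34
= 44

44


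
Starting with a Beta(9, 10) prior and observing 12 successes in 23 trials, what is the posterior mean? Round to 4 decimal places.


Posterior parameters: alpha = 9 + 12 = 21
beta = 10 + 11 = 21
Posterior mean = alpha / (alpha + beta) = 21 / 42
= 0.5

0.5


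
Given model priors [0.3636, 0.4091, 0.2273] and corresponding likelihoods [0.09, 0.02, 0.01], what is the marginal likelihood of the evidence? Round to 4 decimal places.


P(E) = sum_i P(M_i) P(E|M_i)
= 0.0327 + 0.0082 + 0.0023
= 0.0432

0.0432


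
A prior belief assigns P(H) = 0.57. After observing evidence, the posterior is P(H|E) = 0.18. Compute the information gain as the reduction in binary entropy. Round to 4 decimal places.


H(prior) = -0.57*log2(0.57) - 0.43*log2(0.43)
= 0.9858
H(post) = -0.18*log2(0.18) - 0.82*log2(0.82)
= 0.6801
IG = 0.9858 - 0.6801 = 0.3057

0.3057


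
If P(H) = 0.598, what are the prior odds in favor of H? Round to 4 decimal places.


Prior odds = P(H) / (1 - P(H))
= 0.598 / 0.402
= 1.4876

1.4876


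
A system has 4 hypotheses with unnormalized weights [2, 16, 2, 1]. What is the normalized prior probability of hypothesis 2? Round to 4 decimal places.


The normalized prior is the weight divided by the total.
Total weight = 21
P(H2) = 16 / 21 = 0.7619

0.7619


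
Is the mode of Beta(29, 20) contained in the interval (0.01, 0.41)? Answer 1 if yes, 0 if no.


Mode = (a-1)/(a+b-2) = 28/47 = 0.5957
Interval: (0.01, 0.41)
Contains mode? 0

0


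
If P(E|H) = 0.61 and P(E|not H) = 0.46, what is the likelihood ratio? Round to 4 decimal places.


Likelihood ratio = P(E|H) / P(E|not H)
= 0.61 / 0.46
= 1.3261

1.3261


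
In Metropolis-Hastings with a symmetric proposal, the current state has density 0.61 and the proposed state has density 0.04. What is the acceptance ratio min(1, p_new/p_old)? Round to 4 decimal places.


Ratio = p_new / p_old = 0.04 / 0.61 = 0.0656
Acceptance = min(1, 0.0656) = 0.0656

0.0656


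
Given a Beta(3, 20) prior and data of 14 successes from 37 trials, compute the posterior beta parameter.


Number of failures = 37 - 14 = 23
Posterior beta = 20 + 23 = 43

43


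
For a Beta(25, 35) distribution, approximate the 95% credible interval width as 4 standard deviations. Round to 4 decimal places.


Variance of Beta(a,b) = ab / ((a+b)^2 * (a+b+1))
= 25*35 / ((60)^2 * 61)
= 0.004
SD = sqrt(0.004) = 0.0631
Width = 4 * SD = 0.2525

0.2525


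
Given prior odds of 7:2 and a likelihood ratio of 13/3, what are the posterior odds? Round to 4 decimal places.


Posterior odds = prior odds * LR
Prior odds = 7/2 = 3.5
LR = 13/3 = 4.3333
Posterior odds = 3.5 * 4.3333 = 15.1667

15.1667


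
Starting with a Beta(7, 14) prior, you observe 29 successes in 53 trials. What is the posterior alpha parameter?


For a Beta-Binomial conjugate model:
Posterior alpha = prior alpha + number of successes
= 7 + 29 = 36

36


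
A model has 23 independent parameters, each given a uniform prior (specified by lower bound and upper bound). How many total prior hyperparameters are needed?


Each uniform prior needs 2 hyperparameters (lower bound and upper bound).
Total = 2 * 23 = 46

46


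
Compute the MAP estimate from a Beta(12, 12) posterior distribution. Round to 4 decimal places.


MAP = mode of Beta distribution
= (alpha - 1)/(alpha + beta - 2)
= (12-1)/(12+12-2)
= 11/22 = 0.5

0.5


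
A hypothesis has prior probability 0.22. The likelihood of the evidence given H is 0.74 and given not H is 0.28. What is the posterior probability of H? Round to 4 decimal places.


Using Bayes' theorem:
P(E) = 0.22 * 0.74 + 0.78 * 0.28
P(E) = 0.3812
P(H|E) = (0.22 * 0.74) / 0.3812 = 0.4271

0.4271


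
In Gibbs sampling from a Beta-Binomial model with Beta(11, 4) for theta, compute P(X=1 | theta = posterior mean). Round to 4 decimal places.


Posterior mean = alpha/(alpha+beta) = 11/15 = 0.7333
P(X=1|theta=mean) = theta = 0.7333

0.7333


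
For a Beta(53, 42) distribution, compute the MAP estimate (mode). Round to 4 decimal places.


MAP = mode = (a-1)/(a+b-2)
= (53-1)/(53+42-2)
= 52/93 = 0.5591

0.5591


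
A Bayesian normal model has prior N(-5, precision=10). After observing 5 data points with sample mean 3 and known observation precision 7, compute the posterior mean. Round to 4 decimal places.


Posterior mean = (prior_precision * prior_mean + n * data_precision * data_mean) / (prior_precision + n * data_precision)
Numerator = 10*-5 + 5*7*3 = 55
Denominator = 10 + 5*7 = 45
Posterior mean = 1.2222

1.2222


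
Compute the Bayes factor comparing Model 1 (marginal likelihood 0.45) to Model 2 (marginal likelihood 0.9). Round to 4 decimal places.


BF12 = marginal likelihood of M1 / marginal likelihood of M2
= 0.45/0.9
= 0.5

0.5


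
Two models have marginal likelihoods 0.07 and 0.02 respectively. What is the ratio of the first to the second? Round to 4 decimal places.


Evidence ratio = 0.07 / 0.02
= 3.5

3.5


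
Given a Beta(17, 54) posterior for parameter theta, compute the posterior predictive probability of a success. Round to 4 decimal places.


For a Beta-Bernoulli model, the predictive probability is the mean:
P(success) = 17/(17+54) = 17/71 = 0.2394

0.2394


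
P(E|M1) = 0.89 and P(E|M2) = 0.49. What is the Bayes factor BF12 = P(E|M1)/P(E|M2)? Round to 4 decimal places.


Bayes factor BF12 = P(E|M1) / P(E|M2)
= 0.89 / 0.49
= 1.8163

1.8163


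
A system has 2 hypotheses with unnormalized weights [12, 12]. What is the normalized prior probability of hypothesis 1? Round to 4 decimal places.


The normalized prior is the weight divided by the total.
Total weight = 24
P(H1) = 12 / 24 = 0.5

0.5


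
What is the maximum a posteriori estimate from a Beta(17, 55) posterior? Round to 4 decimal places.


The MAP estimate equals the mode of the distribution.
Mode of Beta(a,b) = (a-1)/(a+b-2)
= 16/70
= 0.2286

0.2286


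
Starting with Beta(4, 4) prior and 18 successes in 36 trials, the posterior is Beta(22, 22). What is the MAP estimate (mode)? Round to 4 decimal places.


The mode of Beta(a, b) when a > 1 and b > 1 is (a-1)/(a+b-2)
= (22 - 1) / (22 + 22 - 2)
= 21 / 42
= 0.5

0.5


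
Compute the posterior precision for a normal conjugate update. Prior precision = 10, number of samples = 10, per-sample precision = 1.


tau_post = tau_0 + n * tau
= 10 + 10 * 1 = 20

20


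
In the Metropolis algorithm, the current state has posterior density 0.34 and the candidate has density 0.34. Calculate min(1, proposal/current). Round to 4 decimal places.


Ratio = 0.34/0.34 = 1.0
Acceptance probability = min(1, 1.0)
= 1.0

1.0


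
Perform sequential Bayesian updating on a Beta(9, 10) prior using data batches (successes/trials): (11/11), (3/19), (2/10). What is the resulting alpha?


Accumulate successes: 16
Posterior alpha = prior alpha + sum of successes
= 9 + 16 = 25

25


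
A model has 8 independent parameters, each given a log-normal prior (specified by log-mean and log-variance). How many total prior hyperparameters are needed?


Each log-normal prior needs 2 hyperparameters (log-mean and log-variance).
Total = 2 * 8 = 16

16


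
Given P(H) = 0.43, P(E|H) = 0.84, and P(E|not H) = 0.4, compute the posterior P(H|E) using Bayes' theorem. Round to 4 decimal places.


By Bayes' theorem: P(H|E) = P(E|H)*P(H) / P(E)
P(E) = P(E|H)*P(H) + P(E|not H)*P(not H)
P(E) = 0.84*0.43 + 0.4*0.57 = 0.5892
P(H|E) = 0.84*0.43 / 0.5892 = 0.613

0.613


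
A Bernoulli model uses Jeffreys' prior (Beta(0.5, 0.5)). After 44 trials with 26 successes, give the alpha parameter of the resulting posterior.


Posterior = Beta(prior_alpha + successes, prior_beta + failures)
= Beta(0.5 + 26, 0.5 + 18)
Posterior alpha = 0.5 + k = 0.5 + 26 = 26.5

26.5


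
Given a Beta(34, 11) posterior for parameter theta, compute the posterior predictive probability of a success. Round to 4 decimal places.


For a Beta-Bernoulli model, the predictive probability is the mean:
P(success) = 34/(34+11) = 34/45 = 0.7556

0.7556


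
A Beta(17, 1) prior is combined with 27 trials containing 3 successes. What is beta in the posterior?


In conjugate updating:
beta_posterior = beta_prior + (n - k)
= 1 + (27 - 3)
= 1 + 24 = 25

25


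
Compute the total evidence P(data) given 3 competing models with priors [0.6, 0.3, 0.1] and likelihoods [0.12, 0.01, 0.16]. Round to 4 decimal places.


Marginal likelihood = sum P(model_i) * P(data|model_i)
Model 1: 0.6 * 0.12 = 0.072
Model 2: 0.3 * 0.01 = 0.003
Model 3: 0.1 * 0.16 = 0.016
Total = 0.091

0.091


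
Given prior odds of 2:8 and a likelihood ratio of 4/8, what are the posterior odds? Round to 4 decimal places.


Posterior odds = prior odds * LR
Prior odds = 2/8 = 0.25
LR = 4/8 = 0.5
Posterior odds = 0.25 * 0.5 = 0.125

0.125


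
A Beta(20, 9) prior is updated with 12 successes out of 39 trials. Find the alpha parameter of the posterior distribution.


In the Beta-Binomial conjugate update:
alpha_post = alpha_prior + successes
= 20 + 12
= 32

32
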